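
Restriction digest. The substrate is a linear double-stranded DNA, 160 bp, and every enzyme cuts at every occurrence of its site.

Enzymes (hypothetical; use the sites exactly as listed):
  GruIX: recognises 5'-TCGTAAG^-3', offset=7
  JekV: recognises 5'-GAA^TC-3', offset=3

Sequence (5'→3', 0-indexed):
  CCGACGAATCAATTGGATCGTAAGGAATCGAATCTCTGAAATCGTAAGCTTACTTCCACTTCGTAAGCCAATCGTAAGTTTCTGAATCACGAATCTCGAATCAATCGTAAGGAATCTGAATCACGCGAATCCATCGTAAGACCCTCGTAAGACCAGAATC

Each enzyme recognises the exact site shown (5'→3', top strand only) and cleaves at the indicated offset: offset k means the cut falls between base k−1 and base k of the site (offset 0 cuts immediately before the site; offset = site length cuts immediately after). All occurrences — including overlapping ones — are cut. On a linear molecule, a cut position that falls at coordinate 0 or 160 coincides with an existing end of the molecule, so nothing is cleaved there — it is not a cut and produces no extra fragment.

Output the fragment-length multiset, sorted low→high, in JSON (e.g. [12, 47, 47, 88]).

Per-enzyme occurrences:
  GruIX TCGTAAG/7: at [17, 41, 60, 71, 104, 133, 144] ⇒ [24, 48, 67, 78, 111, 140, 151]
  JekV GAATC/3: at [5, 24, 29, 83, 90, 97, 111, 117, 126, 155] ⇒ [8, 27, 32, 86, 93, 100, 114, 120, 129, 158]

All cut coordinates (distinct, sorted): [8, 24, 27, 32, 48, 67, 78, 86, 93, 100, 111, 114, 120, 129, 140, 151, 158]

Fragments:
  [0,8): 8 bp
  [8,24): 16 bp
  [24,27): 3 bp
  [27,32): 5 bp
  [32,48): 16 bp
  [48,67): 19 bp
  [67,78): 11 bp
  [78,86): 8 bp
  [86,93): 7 bp
  [93,100): 7 bp
  [100,111): 11 bp
  [111,114): 3 bp
  [114,120): 6 bp
  [120,129): 9 bp
  [129,140): 11 bp
  [140,151): 11 bp
  [151,158): 7 bp
  [158,160): 2 bp

[2,3,3,5,6,7,7,7,8,8,9,11,11,11,11,16,16,19]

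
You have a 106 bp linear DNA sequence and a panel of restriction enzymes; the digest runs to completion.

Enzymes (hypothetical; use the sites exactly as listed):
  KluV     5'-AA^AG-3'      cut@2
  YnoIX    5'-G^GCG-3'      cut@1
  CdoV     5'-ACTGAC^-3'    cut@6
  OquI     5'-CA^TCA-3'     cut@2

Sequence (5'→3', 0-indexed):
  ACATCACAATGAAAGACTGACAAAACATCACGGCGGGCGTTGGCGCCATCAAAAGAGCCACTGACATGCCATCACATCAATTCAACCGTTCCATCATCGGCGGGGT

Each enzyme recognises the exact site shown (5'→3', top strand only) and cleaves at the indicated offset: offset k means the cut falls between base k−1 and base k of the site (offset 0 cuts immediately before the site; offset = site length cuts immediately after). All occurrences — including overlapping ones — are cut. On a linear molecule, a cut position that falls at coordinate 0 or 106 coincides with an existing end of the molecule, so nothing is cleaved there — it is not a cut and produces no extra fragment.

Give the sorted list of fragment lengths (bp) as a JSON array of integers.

Site scan:
  KluV (AAAG, off=2): starts [11, 51] → cuts [13, 53]
  YnoIX (GGCG, off=1): starts [31, 35, 41, 98] → cuts [32, 36, 42, 99]
  CdoV (ACTGAC, off=6): starts [15, 59] → cuts [21, 65]
  OquI (CATCA, off=2): starts [1, 25, 46, 69, 74, 91] → cuts [3, 27, 48, 71, 76, 93]

All cut coordinates (distinct, sorted): [3, 13, 21, 27, 32, 36, 42, 48, 53, 65, 71, 76, 93, 99]

Fragments:
  [0,3): 3 bp
  [3,13): 10 bp
  [13,21): 8 bp
  [21,27): 6 bp
  [27,32): 5 bp
  [32,36): 4 bp
  [36,42): 6 bp
  [42,48): 6 bp
  [48,53): 5 bp
  [53,65): 12 bp
  [65,71): 6 bp
  [71,76): 5 bp
  [76,93): 17 bp
  [93,99): 6 bp
  [99,106): 7 bp

[3,4,5,5,5,6,6,6,6,6,7,8,10,12,17]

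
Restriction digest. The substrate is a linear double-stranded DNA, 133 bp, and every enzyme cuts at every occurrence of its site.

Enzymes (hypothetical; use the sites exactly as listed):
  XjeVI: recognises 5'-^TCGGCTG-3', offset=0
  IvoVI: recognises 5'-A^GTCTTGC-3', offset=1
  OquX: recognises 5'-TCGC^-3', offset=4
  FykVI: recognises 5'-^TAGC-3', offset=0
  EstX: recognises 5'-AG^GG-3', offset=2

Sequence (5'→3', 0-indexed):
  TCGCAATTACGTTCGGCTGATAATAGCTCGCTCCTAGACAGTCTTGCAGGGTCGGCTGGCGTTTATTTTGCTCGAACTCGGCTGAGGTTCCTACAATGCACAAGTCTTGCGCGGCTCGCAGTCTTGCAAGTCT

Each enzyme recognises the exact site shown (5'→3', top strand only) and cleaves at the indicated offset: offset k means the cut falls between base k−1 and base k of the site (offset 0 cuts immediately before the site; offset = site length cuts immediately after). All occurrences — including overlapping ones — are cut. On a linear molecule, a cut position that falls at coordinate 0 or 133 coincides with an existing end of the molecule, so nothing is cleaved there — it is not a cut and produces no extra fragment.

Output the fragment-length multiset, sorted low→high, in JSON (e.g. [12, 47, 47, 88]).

Per-enzyme occurrences:
  XjeVI TCGGCTG/0: at [12, 51, 77] ⇒ [12, 51, 77]
  IvoVI AGTCTTGC/1: at [39, 102, 119] ⇒ [40, 103, 120]
  OquX TCGC/4: at [0, 27, 115] ⇒ [4, 31, 119]
  FykVI TAGC/0: at [23] ⇒ [23]
  EstX AGGG/2: at [47] ⇒ [49]

All cut coordinates (distinct, sorted): [4, 12, 23, 31, 40, 49, 51, 77, 103, 119, 120]

Fragment lengths:
  [0,4): 4 bp
  [4,12): 8 bp
  [12,23): 11 bp
  [23,31): 8 bp
  [31,40): 9 bp
  [40,49): 9 bp
  [49,51): 2 bp
  [51,77): 26 bp
  [77,103): 26 bp
  [103,119): 16 bp
  [119,120): 1 bp
  [120,133): 13 bp

[1,2,4,8,8,9,9,11,13,16,26,26]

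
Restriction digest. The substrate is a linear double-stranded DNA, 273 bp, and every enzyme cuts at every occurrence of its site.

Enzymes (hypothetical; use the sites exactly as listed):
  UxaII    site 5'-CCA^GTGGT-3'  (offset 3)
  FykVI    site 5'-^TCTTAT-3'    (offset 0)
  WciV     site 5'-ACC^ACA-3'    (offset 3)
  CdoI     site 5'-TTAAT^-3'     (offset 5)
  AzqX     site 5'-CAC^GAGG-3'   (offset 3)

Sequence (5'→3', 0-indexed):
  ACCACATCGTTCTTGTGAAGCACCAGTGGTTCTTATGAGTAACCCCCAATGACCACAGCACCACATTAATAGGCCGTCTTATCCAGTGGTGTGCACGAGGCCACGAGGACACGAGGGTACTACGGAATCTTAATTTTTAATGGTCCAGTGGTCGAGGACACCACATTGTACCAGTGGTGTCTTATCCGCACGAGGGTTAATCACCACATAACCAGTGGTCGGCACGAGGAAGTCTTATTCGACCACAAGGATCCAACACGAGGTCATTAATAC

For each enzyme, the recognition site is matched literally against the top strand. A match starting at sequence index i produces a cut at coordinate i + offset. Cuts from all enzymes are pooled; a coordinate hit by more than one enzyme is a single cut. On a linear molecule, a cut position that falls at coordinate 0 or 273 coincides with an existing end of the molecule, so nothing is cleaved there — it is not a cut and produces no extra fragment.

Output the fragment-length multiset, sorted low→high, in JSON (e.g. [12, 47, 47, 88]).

[2,3,4,5,6,6,6,7,7,8,8,8,8,9,9,10,11,11,11,12,12,12,15,15,22,22,24]

Per-enzyme occurrences:
  UxaII CCAGTGGT/3: at [22, 82, 144, 170, 211] ⇒ [25, 85, 147, 173, 214]
  FykVI TCTTAT/0: at [30, 76, 179, 232] ⇒ [30, 76, 179, 232]
  WciV ACCACA/3: at [0, 51, 59, 159, 202, 241] ⇒ [3, 54, 62, 162, 205, 244]
  CdoI TTAAT/5: at [65, 129, 136, 196, 266] ⇒ [70, 134, 141, 201, 271]
  AzqX CACGAGG/3: at [93, 101, 109, 188, 222, 256] ⇒ [96, 104, 112, 191, 225, 259]

Pooled cuts: [3, 25, 30, 54, 62, 70, 76, 85, 96, 104, 112, 134, 141, 147, 162, 173, 179, 191, 201, 205, 214, 225, 232, 244, 259, 271]

Fragment lengths:
  [0,3): 3 bp
  [3,25): 22 bp
  [25,30): 5 bp
  [30,54): 24 bp
  [54,62): 8 bp
  [62,70): 8 bp
  [70,76): 6 bp
  [76,85): 9 bp
  [85,96): 11 bp
  [96,104): 8 bp
  [104,112): 8 bp
  [112,134): 22 bp
  [134,141): 7 bp
  [141,147): 6 bp
  [147,162): 15 bp
  [162,173): 11 bp
  [173,179): 6 bp
  [179,191): 12 bp
  [191,201): 10 bp
  [201,205): 4 bp
  [205,214): 9 bp
  [214,225): 11 bp
  [225,232): 7 bp
  [232,244): 12 bp
  [244,259): 15 bp
  [259,271): 12 bp
  [271,273): 2 bp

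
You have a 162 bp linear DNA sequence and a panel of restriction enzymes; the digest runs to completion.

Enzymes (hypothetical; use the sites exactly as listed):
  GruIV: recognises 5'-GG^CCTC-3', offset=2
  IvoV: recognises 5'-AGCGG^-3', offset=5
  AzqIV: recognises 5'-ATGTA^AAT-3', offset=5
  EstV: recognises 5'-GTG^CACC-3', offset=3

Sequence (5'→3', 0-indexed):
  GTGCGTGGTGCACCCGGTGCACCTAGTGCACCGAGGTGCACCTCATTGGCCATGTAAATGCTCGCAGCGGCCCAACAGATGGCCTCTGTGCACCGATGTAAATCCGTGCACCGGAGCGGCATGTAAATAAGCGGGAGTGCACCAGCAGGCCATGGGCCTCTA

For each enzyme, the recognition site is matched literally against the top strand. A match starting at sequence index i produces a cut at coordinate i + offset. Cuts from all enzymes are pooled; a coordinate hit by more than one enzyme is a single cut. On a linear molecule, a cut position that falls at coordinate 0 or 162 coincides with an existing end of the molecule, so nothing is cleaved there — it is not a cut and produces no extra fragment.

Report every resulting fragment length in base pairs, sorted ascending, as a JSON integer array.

Scan for sites:
  GruIV (GGCCTC, off=2): starts [80, 154] → cuts [82, 156]
  IvoV (AGCGG, off=5): starts [65, 114, 129] → cuts [70, 119, 134]
  AzqIV (ATGTAAAT, off=5): starts [51, 95, 120] → cuts [56, 100, 125]
  EstV (GTGCACC, off=3): starts [7, 16, 25, 35, 87, 105, 136] → cuts [10, 19, 28, 38, 90, 108, 139]

All cut coordinates (distinct, sorted): [10, 19, 28, 38, 56, 70, 82, 90, 100, 108, 119, 125, 134, 139, 156]

Fragment lengths:
  [0,10): 10 bp
  [10,19): 9 bp
  [19,28): 9 bp
  [28,38): 10 bp
  [38,56): 18 bp
  [56,70): 14 bp
  [70,82): 12 bp
  [82,90): 8 bp
  [90,100): 10 bp
  [100,108): 8 bp
  [108,119): 11 bp
  [119,125): 6 bp
  [125,134): 9 bp
  [134,139): 5 bp
  [139,156): 17 bp
  [156,162): 6 bp

[5,6,6,8,8,9,9,9,10,10,10,11,12,14,17,18]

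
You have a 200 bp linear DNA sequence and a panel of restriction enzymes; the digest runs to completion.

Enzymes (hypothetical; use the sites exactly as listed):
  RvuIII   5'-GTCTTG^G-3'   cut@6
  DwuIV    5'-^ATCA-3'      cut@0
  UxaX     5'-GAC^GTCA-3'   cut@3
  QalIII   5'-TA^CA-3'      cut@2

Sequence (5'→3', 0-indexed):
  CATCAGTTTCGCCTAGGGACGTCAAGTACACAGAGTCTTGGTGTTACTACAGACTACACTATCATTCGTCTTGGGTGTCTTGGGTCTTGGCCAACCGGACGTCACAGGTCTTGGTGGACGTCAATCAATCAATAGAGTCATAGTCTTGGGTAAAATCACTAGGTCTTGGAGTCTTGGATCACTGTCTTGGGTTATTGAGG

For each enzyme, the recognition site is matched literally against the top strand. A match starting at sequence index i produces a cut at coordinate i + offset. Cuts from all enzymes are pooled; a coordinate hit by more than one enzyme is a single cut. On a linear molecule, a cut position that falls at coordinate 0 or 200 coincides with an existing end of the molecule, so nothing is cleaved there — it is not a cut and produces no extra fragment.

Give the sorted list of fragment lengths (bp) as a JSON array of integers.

[1,1,4,4,4,6,6,7,7,8,8,9,9,11,11,12,12,13,13,14,19,21]

Scan for sites:
  RvuIII GTCTTGG/6: at [34, 67, 76, 83, 107, 142, 162, 170, 183] ⇒ [40, 73, 82, 89, 113, 148, 168, 176, 189]
  DwuIV ATCA/0: at [1, 60, 123, 127, 154, 177] ⇒ [1, 60, 123, 127, 154, 177]
  UxaX GACGTCA/3: at [17, 97, 116] ⇒ [20, 100, 119]
  QalIII TACA/2: at [26, 47, 54] ⇒ [28, 49, 56]

Pooled cuts: [1, 20, 28, 40, 49, 56, 60, 73, 82, 89, 100, 113, 119, 123, 127, 148, 154, 168, 176, 177, 189]

Fragments:
  [0,1): 1 bp
  [1,20): 19 bp
  [20,28): 8 bp
  [28,40): 12 bp
  [40,49): 9 bp
  [49,56): 7 bp
  [56,60): 4 bp
  [60,73): 13 bp
  [73,82): 9 bp
  [82,89): 7 bp
  [89,100): 11 bp
  [100,113): 13 bp
  [113,119): 6 bp
  [119,123): 4 bp
  [123,127): 4 bp
  [127,148): 21 bp
  [148,154): 6 bp
  [154,168): 14 bp
  [168,176): 8 bp
  [176,177): 1 bp
  [177,189): 12 bp
  [189,200): 11 bp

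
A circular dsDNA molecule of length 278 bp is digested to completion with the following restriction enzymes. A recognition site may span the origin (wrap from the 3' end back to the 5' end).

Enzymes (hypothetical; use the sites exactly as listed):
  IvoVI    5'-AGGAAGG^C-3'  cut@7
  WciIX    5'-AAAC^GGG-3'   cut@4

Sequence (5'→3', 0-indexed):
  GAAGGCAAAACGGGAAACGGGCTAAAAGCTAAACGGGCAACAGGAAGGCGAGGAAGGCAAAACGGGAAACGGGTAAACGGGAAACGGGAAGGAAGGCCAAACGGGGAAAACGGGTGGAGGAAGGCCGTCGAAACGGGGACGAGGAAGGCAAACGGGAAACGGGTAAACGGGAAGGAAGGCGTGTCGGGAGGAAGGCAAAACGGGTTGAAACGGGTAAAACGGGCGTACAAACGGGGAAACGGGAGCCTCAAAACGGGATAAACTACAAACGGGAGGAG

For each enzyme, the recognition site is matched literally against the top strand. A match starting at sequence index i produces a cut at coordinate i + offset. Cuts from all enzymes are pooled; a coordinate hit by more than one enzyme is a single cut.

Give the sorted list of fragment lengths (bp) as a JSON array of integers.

Per-enzyme occurrences:
  IvoVI AGGAAGGC/7: at [41, 50, 89, 117, 141, 172, 188, 276] ⇒ [5, 48, 57, 96, 124, 148, 179, 195]
  WciIX AAACGGG/4: at [7, 14, 30, 59, 66, 74, 81, 98, 107, 130, 149, 156, 164, 197, 207, 216, 228, 236, 250, 266] ⇒ [11, 18, 34, 63, 70, 78, 85, 102, 111, 134, 153, 160, 168, 201, 211, 220, 232, 240, 254, 270]

All cut coordinates (distinct, sorted): [5, 11, 18, 34, 48, 57, 63, 70, 78, 85, 96, 102, 111, 124, 134, 148, 153, 160, 168, 179, 195, 201, 211, 220, 232, 240, 254, 270]

Fragment lengths:
  5→11: 6 bp
  11→18: 7 bp
  18→34: 16 bp
  34→48: 14 bp
  48→57: 9 bp
  57→63: 6 bp
  63→70: 7 bp
  70→78: 8 bp
  78→85: 7 bp
  85→96: 11 bp
  96→102: 6 bp
  102→111: 9 bp
  111→124: 13 bp
  124→134: 10 bp
  134→148: 14 bp
  148→153: 5 bp
  153→160: 7 bp
  160→168: 8 bp
  168→179: 11 bp
  179→195: 16 bp
  195→201: 6 bp
  201→211: 10 bp
  211→220: 9 bp
  220→232: 12 bp
  232→240: 8 bp
  240→254: 14 bp
  254→270: 16 bp
  270→5 (wrap): 278-270+5 = 13 bp

[5,6,6,6,6,7,7,7,7,8,8,8,9,9,9,10,10,11,11,12,13,13,14,14,14,16,16,16]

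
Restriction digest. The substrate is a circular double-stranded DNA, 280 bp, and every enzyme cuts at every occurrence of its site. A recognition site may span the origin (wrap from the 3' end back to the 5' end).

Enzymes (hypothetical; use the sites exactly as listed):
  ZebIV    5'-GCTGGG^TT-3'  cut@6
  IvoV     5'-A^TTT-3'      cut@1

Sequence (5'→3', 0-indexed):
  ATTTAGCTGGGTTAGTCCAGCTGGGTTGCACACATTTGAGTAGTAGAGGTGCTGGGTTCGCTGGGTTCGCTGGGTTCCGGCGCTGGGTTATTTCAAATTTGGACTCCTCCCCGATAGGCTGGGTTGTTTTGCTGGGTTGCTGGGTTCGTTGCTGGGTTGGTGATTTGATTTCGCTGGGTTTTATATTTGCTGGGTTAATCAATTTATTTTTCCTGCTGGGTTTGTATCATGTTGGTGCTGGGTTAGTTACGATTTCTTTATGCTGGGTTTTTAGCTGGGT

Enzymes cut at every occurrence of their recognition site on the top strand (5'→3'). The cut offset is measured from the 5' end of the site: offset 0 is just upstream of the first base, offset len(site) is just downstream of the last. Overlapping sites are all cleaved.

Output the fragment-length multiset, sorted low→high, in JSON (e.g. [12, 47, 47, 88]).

[3,4,5,7,7,7,8,8,9,9,9,9,10,10,10,12,13,13,14,14,14,15,22,22,26]

Scan for sites:
  ZebIV GCTGGGTT/6: at [5, 19, 50, 59, 68, 81, 117, 130, 138, 150, 172, 188, 214, 236, 261] ⇒ [11, 25, 56, 65, 74, 87, 123, 136, 144, 156, 178, 194, 220, 242, 267]
  IvoV ATTT/1: at [0, 33, 89, 96, 162, 167, 184, 201, 205, 251] ⇒ [1, 34, 90, 97, 163, 168, 185, 202, 206, 252]

All cut coordinates (distinct, sorted): [1, 11, 25, 34, 56, 65, 74, 87, 90, 97, 123, 136, 144, 156, 163, 168, 178, 185, 194, 202, 206, 220, 242, 252, 267]

Fragments:
  1→11: 10 bp
  11→25: 14 bp
  25→34: 9 bp
  34→56: 22 bp
  56→65: 9 bp
  65→74: 9 bp
  74→87: 13 bp
  87→90: 3 bp
  90→97: 7 bp
  97→123: 26 bp
  123→136: 13 bp
  136→144: 8 bp
  144→156: 12 bp
  156→163: 7 bp
  163→168: 5 bp
  168→178: 10 bp
  178→185: 7 bp
  185→194: 9 bp
  194→202: 8 bp
  202→206: 4 bp
  206→220: 14 bp
  220→242: 22 bp
  242→252: 10 bp
  252→267: 15 bp
  267→1 (wrap): 280-267+1 = 14 bp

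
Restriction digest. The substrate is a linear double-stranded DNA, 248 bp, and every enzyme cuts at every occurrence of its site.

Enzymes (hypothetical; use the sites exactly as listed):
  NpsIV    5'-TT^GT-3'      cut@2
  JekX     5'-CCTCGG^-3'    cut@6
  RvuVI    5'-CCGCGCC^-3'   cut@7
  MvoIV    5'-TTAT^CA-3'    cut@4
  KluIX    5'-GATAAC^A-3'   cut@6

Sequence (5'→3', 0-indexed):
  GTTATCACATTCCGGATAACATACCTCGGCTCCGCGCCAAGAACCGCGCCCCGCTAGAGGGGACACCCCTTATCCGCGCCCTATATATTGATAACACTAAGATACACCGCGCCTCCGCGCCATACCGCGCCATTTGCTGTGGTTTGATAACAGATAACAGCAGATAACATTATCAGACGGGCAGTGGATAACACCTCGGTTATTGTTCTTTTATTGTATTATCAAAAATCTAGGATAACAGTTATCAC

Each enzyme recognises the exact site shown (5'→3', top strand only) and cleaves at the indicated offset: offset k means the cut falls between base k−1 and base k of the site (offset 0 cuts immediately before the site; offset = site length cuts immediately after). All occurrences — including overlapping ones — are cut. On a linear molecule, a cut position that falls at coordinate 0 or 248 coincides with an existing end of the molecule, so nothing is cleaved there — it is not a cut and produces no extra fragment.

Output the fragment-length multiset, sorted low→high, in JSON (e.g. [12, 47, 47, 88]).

Per-enzyme occurrences:
  NpsIV TTGT/2: at [202, 213] ⇒ [204, 215]
  JekX CCTCGG/6: at [23, 193] ⇒ [29, 199]
  RvuVI CCGCGCC/7: at [31, 43, 73, 106, 114, 124] ⇒ [38, 50, 80, 113, 121, 131]
  MvoIV TTATCA/4: at [1, 169, 218, 241] ⇒ [5, 173, 222, 245]
  KluIX GATAACA/6: at [14, 89, 145, 152, 162, 186, 233] ⇒ [20, 95, 151, 158, 168, 192, 239]

All cut coordinates (distinct, sorted): [5, 20, 29, 38, 50, 80, 95, 113, 121, 131, 151, 158, 168, 173, 192, 199, 204, 215, 222, 239, 245]

Fragment lengths:
  [0,5): 5 bp
  [5,20): 15 bp
  [20,29): 9 bp
  [29,38): 9 bp
  [38,50): 12 bp
  [50,80): 30 bp
  [80,95): 15 bp
  [95,113): 18 bp
  [113,121): 8 bp
  [121,131): 10 bp
  [131,151): 20 bp
  [151,158): 7 bp
  [158,168): 10 bp
  [168,173): 5 bp
  [173,192): 19 bp
  [192,199): 7 bp
  [199,204): 5 bp
  [204,215): 11 bp
  [215,222): 7 bp
  [222,239): 17 bp
  [239,245): 6 bp
  [245,248): 3 bp

[3,5,5,5,6,7,7,7,8,9,9,10,10,11,12,15,15,17,18,19,20,30]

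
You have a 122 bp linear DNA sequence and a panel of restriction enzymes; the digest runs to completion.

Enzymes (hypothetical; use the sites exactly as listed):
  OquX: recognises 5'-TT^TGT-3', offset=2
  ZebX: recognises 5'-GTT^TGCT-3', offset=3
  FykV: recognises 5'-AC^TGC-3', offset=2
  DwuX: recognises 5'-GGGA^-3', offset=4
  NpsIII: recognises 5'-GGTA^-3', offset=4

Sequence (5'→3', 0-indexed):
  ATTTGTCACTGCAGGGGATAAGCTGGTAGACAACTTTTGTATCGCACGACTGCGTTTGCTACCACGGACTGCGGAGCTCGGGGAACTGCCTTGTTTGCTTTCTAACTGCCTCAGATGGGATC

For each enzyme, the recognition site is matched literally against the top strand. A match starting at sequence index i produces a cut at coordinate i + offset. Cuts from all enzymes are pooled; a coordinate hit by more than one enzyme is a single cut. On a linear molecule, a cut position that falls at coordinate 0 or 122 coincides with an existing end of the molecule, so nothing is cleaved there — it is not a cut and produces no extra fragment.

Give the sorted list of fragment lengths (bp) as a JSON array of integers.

Scan for sites:
  OquX (TTTGT, off=2): starts [1, 35] → cuts [3, 37]
  ZebX (GTTTGCT, off=3): starts [53, 92] → cuts [56, 95]
  FykV (ACTGC, off=2): starts [7, 48, 67, 84, 104] → cuts [9, 50, 69, 86, 106]
  DwuX (GGGA, off=4): starts [14, 80, 116] → cuts [18, 84, 120]
  NpsIII (GGTA, off=4): starts [24] → cuts [28]

All cut coordinates (distinct, sorted): [3, 9, 18, 28, 37, 50, 56, 69, 84, 86, 95, 106, 120]

Fragments:
  [0,3): 3 bp
  [3,9): 6 bp
  [9,18): 9 bp
  [18,28): 10 bp
  [28,37): 9 bp
  [37,50): 13 bp
  [50,56): 6 bp
  [56,69): 13 bp
  [69,84): 15 bp
  [84,86): 2 bp
  [86,95): 9 bp
  [95,106): 11 bp
  [106,120): 14 bp
  [120,122): 2 bp

[2,2,3,6,6,9,9,9,10,11,13,13,14,15]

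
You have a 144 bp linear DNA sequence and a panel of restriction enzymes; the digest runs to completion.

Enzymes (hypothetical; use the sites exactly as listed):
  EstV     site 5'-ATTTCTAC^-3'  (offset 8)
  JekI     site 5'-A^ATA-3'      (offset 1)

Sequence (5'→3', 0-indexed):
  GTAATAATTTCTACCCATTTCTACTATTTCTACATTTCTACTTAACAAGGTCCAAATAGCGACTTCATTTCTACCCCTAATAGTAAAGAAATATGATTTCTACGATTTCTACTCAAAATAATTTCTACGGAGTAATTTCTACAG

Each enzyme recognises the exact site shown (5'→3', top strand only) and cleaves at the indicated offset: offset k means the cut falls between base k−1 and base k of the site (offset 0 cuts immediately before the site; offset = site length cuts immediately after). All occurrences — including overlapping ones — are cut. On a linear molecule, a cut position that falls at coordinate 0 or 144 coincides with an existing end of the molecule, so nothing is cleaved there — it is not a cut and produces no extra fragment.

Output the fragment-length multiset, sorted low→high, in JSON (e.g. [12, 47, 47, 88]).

[2,3,5,5,8,9,9,10,11,11,11,13,14,14,19]

Site scan:
  EstV (ATTTCTAC, off=8): starts [6, 16, 25, 33, 66, 95, 104, 120, 134] → cuts [14, 24, 33, 41, 74, 103, 112, 128, 142]
  JekI (AATA, off=1): starts [2, 54, 78, 89, 116] → cuts [3, 55, 79, 90, 117]

All cut coordinates (distinct, sorted): [3, 14, 24, 33, 41, 55, 74, 79, 90, 103, 112, 117, 128, 142]

Fragments:
  [0,3): 3 bp
  [3,14): 11 bp
  [14,24): 10 bp
  [24,33): 9 bp
  [33,41): 8 bp
  [41,55): 14 bp
  [55,74): 19 bp
  [74,79): 5 bp
  [79,90): 11 bp
  [90,103): 13 bp
  [103,112): 9 bp
  [112,117): 5 bp
  [117,128): 11 bp
  [128,142): 14 bp
  [142,144): 2 bp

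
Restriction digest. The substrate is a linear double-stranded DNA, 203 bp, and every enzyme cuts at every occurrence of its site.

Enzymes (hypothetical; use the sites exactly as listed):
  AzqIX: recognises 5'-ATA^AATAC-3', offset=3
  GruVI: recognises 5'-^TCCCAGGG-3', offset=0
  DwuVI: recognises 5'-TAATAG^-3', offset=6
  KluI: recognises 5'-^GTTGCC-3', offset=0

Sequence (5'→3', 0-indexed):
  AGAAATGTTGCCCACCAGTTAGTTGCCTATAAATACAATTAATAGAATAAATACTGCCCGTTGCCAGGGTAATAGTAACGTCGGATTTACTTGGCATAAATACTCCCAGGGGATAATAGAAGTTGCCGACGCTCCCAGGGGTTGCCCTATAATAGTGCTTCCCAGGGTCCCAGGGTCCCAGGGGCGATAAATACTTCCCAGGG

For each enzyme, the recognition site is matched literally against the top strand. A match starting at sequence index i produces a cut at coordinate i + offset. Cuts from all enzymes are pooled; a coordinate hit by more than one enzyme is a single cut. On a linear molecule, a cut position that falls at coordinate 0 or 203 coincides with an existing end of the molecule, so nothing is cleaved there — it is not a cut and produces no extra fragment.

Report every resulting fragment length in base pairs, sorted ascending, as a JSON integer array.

[2,4,4,5,6,6,8,8,8,8,10,10,11,14,14,15,15,16,16,23]

Site scan:
  AzqIX ATAAATAC/3: at [28, 46, 95, 186] ⇒ [31, 49, 98, 189]
  GruVI TCCCAGGG/0: at [103, 132, 159, 167, 175, 195] ⇒ [103, 132, 159, 167, 175, 195]
  DwuVI TAATAG/6: at [39, 69, 113, 149] ⇒ [45, 75, 119, 155]
  KluI GTTGCC/0: at [6, 21, 59, 121, 140] ⇒ [6, 21, 59, 121, 140]

Pooled cuts: [6, 21, 31, 45, 49, 59, 75, 98, 103, 119, 121, 132, 140, 155, 159, 167, 175, 189, 195]

Fragments:
  [0,6): 6 bp
  [6,21): 15 bp
  [21,31): 10 bp
  [31,45): 14 bp
  [45,49): 4 bp
  [49,59): 10 bp
  [59,75): 16 bp
  [75,98): 23 bp
  [98,103): 5 bp
  [103,119): 16 bp
  [119,121): 2 bp
  [121,132): 11 bp
  [132,140): 8 bp
  [140,155): 15 bp
  [155,159): 4 bp
  [159,167): 8 bp
  [167,175): 8 bp
  [175,189): 14 bp
  [189,195): 6 bp
  [195,203): 8 bp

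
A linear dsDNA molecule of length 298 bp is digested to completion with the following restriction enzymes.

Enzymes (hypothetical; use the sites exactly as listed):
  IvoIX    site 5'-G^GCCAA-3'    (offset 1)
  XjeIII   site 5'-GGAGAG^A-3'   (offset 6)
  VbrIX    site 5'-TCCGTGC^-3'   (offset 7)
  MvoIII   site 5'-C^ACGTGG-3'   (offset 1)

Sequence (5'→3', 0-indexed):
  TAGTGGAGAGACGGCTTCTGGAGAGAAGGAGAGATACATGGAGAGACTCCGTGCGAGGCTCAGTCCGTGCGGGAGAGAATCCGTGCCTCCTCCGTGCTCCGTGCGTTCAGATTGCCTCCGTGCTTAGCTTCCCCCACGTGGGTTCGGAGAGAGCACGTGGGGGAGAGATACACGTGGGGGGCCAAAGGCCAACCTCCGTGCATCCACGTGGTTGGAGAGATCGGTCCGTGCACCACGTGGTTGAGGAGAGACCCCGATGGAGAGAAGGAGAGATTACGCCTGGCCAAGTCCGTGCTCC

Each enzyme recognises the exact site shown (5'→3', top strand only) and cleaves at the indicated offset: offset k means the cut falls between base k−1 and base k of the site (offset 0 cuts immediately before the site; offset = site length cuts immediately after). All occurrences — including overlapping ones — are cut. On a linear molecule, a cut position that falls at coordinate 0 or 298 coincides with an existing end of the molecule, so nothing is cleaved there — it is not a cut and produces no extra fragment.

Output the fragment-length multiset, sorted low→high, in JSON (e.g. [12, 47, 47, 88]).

[3,3,3,4,4,7,7,7,8,8,9,9,9,10,10,11,12,12,12,13,13,14,14,14,15,16,16,16,19]

Scan for sites:
  IvoIX GGCCAA/1: at [179, 186, 281] ⇒ [180, 187, 282]
  XjeIII GGAGAGA/6: at [4, 19, 27, 39, 71, 145, 161, 213, 244, 258, 266] ⇒ [10, 25, 33, 45, 77, 151, 167, 219, 250, 264, 272]
  VbrIX TCCGTGC/7: at [47, 63, 79, 90, 97, 116, 194, 224, 288] ⇒ [54, 70, 86, 97, 104, 123, 201, 231, 295]
  MvoIII CACGTGG/1: at [134, 153, 170, 204, 233] ⇒ [135, 154, 171, 205, 234]

All cut coordinates (distinct, sorted): [10, 25, 33, 45, 54, 70, 77, 86, 97, 104, 123, 135, 151, 154, 167, 171, 180, 187, 201, 205, 219, 231, 234, 250, 264, 272, 282, 295]

Fragment lengths:
  [0,10): 10 bp
  [10,25): 15 bp
  [25,33): 8 bp
  [33,45): 12 bp
  [45,54): 9 bp
  [54,70): 16 bp
  [70,77): 7 bp
  [77,86): 9 bp
  [86,97): 11 bp
  [97,104): 7 bp
  [104,123): 19 bp
  [123,135): 12 bp
  [135,151): 16 bp
  [151,154): 3 bp
  [154,167): 13 bp
  [167,171): 4 bp
  [171,180): 9 bp
  [180,187): 7 bp
  [187,201): 14 bp
  [201,205): 4 bp
  [205,219): 14 bp
  [219,231): 12 bp
  [231,234): 3 bp
  [234,250): 16 bp
  [250,264): 14 bp
  [264,272): 8 bp
  [272,282): 10 bp
  [282,295): 13 bp
  [295,298): 3 bp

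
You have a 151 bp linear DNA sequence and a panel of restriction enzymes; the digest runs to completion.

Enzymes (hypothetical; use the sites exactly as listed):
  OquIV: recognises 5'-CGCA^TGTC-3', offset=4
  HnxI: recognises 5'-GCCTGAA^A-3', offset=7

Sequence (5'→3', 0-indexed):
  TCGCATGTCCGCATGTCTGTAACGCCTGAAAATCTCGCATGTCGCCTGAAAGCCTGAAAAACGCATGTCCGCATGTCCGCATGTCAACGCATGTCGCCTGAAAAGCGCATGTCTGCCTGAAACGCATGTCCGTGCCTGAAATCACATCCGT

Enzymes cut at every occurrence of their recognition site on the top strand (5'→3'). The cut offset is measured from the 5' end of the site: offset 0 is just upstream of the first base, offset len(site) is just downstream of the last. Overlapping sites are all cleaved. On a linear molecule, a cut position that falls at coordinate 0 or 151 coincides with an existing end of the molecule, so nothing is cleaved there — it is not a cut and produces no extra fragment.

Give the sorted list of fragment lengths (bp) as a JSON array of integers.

Site scan:
  OquIV CGCATGTC/4: at [1, 9, 35, 61, 69, 77, 87, 105, 122] ⇒ [5, 13, 39, 65, 73, 81, 91, 109, 126]
  HnxI GCCTGAAA/7: at [23, 43, 51, 95, 114, 133] ⇒ [30, 50, 58, 102, 121, 140]

Pooled cuts: [5, 13, 30, 39, 50, 58, 65, 73, 81, 91, 102, 109, 121, 126, 140]

Fragment lengths:
  [0,5): 5 bp
  [5,13): 8 bp
  [13,30): 17 bp
  [30,39): 9 bp
  [39,50): 11 bp
  [50,58): 8 bp
  [58,65): 7 bp
  [65,73): 8 bp
  [73,81): 8 bp
  [81,91): 10 bp
  [91,102): 11 bp
  [102,109): 7 bp
  [109,121): 12 bp
  [121,126): 5 bp
  [126,140): 14 bp
  [140,151): 11 bp

[5,5,7,7,8,8,8,8,9,10,11,11,11,12,14,17]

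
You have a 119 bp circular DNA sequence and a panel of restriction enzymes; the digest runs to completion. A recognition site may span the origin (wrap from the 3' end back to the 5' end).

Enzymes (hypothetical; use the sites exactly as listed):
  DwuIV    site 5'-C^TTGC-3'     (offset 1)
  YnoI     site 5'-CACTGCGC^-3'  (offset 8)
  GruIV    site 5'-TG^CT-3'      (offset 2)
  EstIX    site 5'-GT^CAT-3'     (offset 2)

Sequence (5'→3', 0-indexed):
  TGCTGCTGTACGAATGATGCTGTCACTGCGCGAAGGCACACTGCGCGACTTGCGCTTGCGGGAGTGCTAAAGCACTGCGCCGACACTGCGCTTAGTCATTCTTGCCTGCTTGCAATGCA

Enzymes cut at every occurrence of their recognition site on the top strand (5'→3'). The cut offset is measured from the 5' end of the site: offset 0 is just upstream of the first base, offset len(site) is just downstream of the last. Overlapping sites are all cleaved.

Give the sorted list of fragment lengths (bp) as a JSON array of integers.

[1,3,3,5,5,6,7,11,11,12,12,14,14,15]

Site scan:
  DwuIV CTTGC/1: at [48, 54, 100, 108] ⇒ [49, 55, 101, 109]
  YnoI CACTGCGC/8: at [23, 38, 72, 83] ⇒ [31, 46, 80, 91]
  GruIV TGCT/2: at [0, 3, 17, 64, 106] ⇒ [2, 5, 19, 66, 108]
  EstIX GTCAT/2: at [94] ⇒ [96]

Pooled cuts: [2, 5, 19, 31, 46, 49, 55, 66, 80, 91, 96, 101, 108, 109]

Fragments:
  2→5: 3 bp
  5→19: 14 bp
  19→31: 12 bp
  31→46: 15 bp
  46→49: 3 bp
  49→55: 6 bp
  55→66: 11 bp
  66→80: 14 bp
  80→91: 11 bp
  91→96: 5 bp
  96→101: 5 bp
  101→108: 7 bp
  108→109: 1 bp
  109→2 (wrap): 119-109+2 = 12 bp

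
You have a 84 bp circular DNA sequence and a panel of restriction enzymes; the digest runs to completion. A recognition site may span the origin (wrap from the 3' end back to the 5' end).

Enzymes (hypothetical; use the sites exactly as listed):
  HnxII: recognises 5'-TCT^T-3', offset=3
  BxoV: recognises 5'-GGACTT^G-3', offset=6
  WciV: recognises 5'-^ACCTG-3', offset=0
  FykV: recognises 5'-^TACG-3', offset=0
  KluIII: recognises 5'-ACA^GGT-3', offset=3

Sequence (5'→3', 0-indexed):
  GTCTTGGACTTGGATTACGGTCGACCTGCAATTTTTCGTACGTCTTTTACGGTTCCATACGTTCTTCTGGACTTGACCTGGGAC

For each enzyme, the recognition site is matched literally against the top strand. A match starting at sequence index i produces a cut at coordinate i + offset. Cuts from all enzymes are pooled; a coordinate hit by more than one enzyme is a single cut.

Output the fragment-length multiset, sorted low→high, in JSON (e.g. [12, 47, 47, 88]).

[1,2,4,7,7,8,8,9,10,13,15]

Per-enzyme occurrences:
  HnxII TCTT/3: at [1, 42, 62] ⇒ [4, 45, 65]
  BxoV GGACTTG/6: at [5, 68] ⇒ [11, 74]
  WciV ACCTG/0: at [23, 75] ⇒ [23, 75]
  FykV TACG/0: at [15, 38, 47, 57] ⇒ [15, 38, 47, 57]
  KluIII (ACAGGT, off=3): no sites

All cut coordinates (distinct, sorted): [4, 11, 15, 23, 38, 45, 47, 57, 65, 74, 75]

Fragment lengths:
  4→11: 7 bp
  11→15: 4 bp
  15→23: 8 bp
  23→38: 15 bp
  38→45: 7 bp
  45→47: 2 bp
  47→57: 10 bp
  57→65: 8 bp
  65→74: 9 bp
  74→75: 1 bp
  75→4 (wrap): 84-75+4 = 13 bp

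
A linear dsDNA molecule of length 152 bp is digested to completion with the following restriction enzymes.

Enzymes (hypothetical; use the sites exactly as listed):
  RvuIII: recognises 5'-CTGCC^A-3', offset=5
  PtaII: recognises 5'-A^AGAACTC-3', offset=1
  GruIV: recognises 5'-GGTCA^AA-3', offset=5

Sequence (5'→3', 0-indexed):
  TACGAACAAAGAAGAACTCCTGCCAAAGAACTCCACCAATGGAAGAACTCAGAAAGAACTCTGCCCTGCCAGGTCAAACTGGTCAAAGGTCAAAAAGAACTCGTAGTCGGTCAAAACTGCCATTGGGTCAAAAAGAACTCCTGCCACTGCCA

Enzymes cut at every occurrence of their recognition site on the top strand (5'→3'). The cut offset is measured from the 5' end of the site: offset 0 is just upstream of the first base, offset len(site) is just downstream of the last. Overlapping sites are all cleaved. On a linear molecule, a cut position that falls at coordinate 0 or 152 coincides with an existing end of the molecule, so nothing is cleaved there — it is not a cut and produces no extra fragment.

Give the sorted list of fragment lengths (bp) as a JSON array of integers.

Scan for sites:
  RvuIII (CTGCCA, off=5): starts [19, 65, 116, 140, 146] → cuts [24, 70, 121, 145, 151]
  PtaII (AAGAACTC, off=1): starts [11, 25, 42, 53, 94, 132] → cuts [12, 26, 43, 54, 95, 133]
  GruIV (GGTCAAA, off=5): starts [71, 80, 87, 108, 125] → cuts [76, 85, 92, 113, 130]

Pooled cuts: [12, 24, 26, 43, 54, 70, 76, 85, 92, 95, 113, 121, 130, 133, 145, 151]

Fragments:
  [0,12): 12 bp
  [12,24): 12 bp
  [24,26): 2 bp
  [26,43): 17 bp
  [43,54): 11 bp
  [54,70): 16 bp
  [70,76): 6 bp
  [76,85): 9 bp
  [85,92): 7 bp
  [92,95): 3 bp
  [95,113): 18 bp
  [113,121): 8 bp
  [121,130): 9 bp
  [130,133): 3 bp
  [133,145): 12 bp
  [145,151): 6 bp
  [151,152): 1 bp

[1,2,3,3,6,6,7,8,9,9,11,12,12,12,16,17,18]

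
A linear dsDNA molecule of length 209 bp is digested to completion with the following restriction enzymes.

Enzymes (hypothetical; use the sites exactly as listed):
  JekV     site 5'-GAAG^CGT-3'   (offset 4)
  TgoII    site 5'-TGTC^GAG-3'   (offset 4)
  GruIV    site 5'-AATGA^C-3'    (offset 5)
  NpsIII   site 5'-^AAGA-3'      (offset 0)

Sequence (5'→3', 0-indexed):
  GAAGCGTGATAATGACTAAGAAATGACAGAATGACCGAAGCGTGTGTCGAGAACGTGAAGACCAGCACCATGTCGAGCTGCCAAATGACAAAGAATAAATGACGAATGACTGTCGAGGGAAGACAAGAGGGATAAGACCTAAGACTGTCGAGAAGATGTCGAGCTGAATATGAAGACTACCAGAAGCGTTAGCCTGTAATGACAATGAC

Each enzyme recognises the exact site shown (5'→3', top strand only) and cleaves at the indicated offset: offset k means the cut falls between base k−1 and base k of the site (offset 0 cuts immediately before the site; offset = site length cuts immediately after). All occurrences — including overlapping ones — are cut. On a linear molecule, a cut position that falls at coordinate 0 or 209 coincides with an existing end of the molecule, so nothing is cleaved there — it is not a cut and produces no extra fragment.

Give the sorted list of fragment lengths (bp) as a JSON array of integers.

[1,2,2,3,4,5,5,5,6,6,7,7,8,8,8,9,9,9,9,11,12,12,14,14,16,17]

Scan for sites:
  JekV GAAGCGT/4: at [0, 36, 182] ⇒ [4, 40, 186]
  TgoII TGTCGAG/4: at [44, 70, 110, 145, 156] ⇒ [48, 74, 114, 149, 160]
  GruIV AATGAC/5: at [10, 21, 29, 83, 97, 104, 197, 203] ⇒ [15, 26, 34, 88, 102, 109, 202, 208]
  NpsIII AAGA/0: at [17, 57, 90, 119, 124, 133, 140, 152, 172] ⇒ [17, 57, 90, 119, 124, 133, 140, 152, 172]

All cut coordinates (distinct, sorted): [4, 15, 17, 26, 34, 40, 48, 57, 74, 88, 90, 102, 109, 114, 119, 124, 133, 140, 149, 152, 160, 172, 186, 202, 208]

Fragments:
  [0,4): 4 bp
  [4,15): 11 bp
  [15,17): 2 bp
  [17,26): 9 bp
  [26,34): 8 bp
  [34,40): 6 bp
  [40,48): 8 bp
  [48,57): 9 bp
  [57,74): 17 bp
  [74,88): 14 bp
  [88,90): 2 bp
  [90,102): 12 bp
  [102,109): 7 bp
  [109,114): 5 bp
  [114,119): 5 bp
  [119,124): 5 bp
  [124,133): 9 bp
  [133,140): 7 bp
  [140,149): 9 bp
  [149,152): 3 bp
  [152,160): 8 bp
  [160,172): 12 bp
  [172,186): 14 bp
  [186,202): 16 bp
  [202,208): 6 bp
  [208,209): 1 bp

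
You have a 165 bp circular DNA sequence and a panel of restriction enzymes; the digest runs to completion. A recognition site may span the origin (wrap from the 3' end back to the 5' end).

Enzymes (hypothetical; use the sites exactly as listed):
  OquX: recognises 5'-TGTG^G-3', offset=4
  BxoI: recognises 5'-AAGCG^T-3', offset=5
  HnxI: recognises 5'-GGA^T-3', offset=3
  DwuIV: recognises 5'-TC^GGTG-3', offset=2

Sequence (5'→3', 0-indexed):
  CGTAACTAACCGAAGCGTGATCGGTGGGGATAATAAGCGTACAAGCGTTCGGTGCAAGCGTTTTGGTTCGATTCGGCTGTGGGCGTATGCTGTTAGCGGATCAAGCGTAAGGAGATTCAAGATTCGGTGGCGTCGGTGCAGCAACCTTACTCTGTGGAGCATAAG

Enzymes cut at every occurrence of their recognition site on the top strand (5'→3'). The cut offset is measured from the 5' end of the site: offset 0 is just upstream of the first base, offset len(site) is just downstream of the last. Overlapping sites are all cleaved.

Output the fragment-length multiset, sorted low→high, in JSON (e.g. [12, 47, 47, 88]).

Per-enzyme occurrences:
  OquX (TGTGG, off=4): starts [77, 152] → cuts [81, 156]
  BxoI (AAGCGT, off=5): starts [12, 34, 42, 55, 102, 162] → cuts [2, 17, 39, 47, 60, 107]
  HnxI (GGAT, off=3): starts [27, 97] → cuts [30, 100]
  DwuIV (TCGGTG, off=2): starts [20, 48, 123, 132] → cuts [22, 50, 125, 134]

Pooled cuts: [2, 17, 22, 30, 39, 47, 50, 60, 81, 100, 107, 125, 134, 156]

Fragment lengths:
  2→17: 15 bp
  17→22: 5 bp
  22→30: 8 bp
  30→39: 9 bp
  39→47: 8 bp
  47→50: 3 bp
  50→60: 10 bp
  60→81: 21 bp
  81→100: 19 bp
  100→107: 7 bp
  107→125: 18 bp
  125→134: 9 bp
  134→156: 22 bp
  156→2 (wrap): 165-156+2 = 11 bp

[3,5,7,8,8,9,9,10,11,15,18,19,21,22]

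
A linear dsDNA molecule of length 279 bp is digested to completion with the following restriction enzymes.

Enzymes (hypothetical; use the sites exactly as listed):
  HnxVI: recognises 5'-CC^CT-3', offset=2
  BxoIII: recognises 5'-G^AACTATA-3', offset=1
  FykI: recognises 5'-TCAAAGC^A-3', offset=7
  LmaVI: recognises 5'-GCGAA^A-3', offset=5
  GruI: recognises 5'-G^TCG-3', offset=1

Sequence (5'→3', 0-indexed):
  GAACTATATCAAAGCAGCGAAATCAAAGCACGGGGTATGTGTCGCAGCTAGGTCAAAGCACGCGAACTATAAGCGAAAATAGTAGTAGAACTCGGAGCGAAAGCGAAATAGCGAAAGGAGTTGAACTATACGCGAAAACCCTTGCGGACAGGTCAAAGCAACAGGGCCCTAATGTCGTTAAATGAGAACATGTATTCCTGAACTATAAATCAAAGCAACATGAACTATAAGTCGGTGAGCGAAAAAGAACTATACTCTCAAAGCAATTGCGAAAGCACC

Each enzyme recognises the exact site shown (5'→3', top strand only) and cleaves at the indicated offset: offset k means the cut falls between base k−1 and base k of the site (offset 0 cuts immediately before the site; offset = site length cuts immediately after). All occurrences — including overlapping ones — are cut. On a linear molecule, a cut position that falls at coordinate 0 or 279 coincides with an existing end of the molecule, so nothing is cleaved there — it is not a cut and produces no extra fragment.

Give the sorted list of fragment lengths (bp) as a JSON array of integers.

[1,4,4,5,6,6,6,6,6,8,8,8,9,9,9,12,12,13,13,14,16,17,18,19,24,26]

Per-enzyme occurrences:
  HnxVI (CCCT, off=2): starts [138, 166] → cuts [140, 168]
  BxoIII (GAACTATA, off=1): starts [0, 63, 122, 199, 221, 246] → cuts [1, 64, 123, 200, 222, 247]
  FykI (TCAAAGCA, off=7): starts [8, 22, 52, 152, 209, 257] → cuts [15, 29, 59, 159, 216, 264]
  LmaVI (GCGAAA, off=5): starts [16, 72, 96, 102, 110, 131, 238, 268] → cuts [21, 77, 101, 107, 115, 136, 243, 273]
  GruI (GTCG, off=1): starts [40, 173, 230] → cuts [41, 174, 231]

Pooled cuts: [1, 15, 21, 29, 41, 59, 64, 77, 101, 107, 115, 123, 136, 140, 159, 168, 174, 200, 216, 222, 231, 243, 247, 264, 273]

Fragment lengths:
  [0,1): 1 bp
  [1,15): 14 bp
  [15,21): 6 bp
  [21,29): 8 bp
  [29,41): 12 bp
  [41,59): 18 bp
  [59,64): 5 bp
  [64,77): 13 bp
  [77,101): 24 bp
  [101,107): 6 bp
  [107,115): 8 bp
  [115,123): 8 bp
  [123,136): 13 bp
  [136,140): 4 bp
  [140,159): 19 bp
  [159,168): 9 bp
  [168,174): 6 bp
  [174,200): 26 bp
  [200,216): 16 bp
  [216,222): 6 bp
  [222,231): 9 bp
  [231,243): 12 bp
  [243,247): 4 bp
  [247,264): 17 bp
  [264,273): 9 bp
  [273,279): 6 bp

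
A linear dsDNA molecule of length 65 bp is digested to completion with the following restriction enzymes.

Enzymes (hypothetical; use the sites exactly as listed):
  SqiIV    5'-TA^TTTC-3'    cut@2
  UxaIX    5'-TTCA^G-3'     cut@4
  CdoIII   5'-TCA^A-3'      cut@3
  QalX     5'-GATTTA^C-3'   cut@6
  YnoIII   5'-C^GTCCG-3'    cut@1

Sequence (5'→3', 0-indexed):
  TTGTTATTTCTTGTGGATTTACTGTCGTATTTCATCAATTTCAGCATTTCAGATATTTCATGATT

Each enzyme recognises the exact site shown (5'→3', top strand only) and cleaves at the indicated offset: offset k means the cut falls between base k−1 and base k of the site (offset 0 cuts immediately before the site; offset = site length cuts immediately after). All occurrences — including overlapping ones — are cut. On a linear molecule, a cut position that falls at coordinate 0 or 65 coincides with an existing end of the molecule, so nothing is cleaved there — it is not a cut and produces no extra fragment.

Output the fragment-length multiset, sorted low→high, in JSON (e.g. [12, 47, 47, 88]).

Per-enzyme occurrences:
  SqiIV (TATTTC, off=2): starts [4, 27, 53] → cuts [6, 29, 55]
  UxaIX (TTCAG, off=4): starts [39, 47] → cuts [43, 51]
  CdoIII (TCAA, off=3): starts [34] → cuts [37]
  QalX (GATTTAC, off=6): starts [15] → cuts [21]
  YnoIII (CGTCCG, off=1): no sites

All cut coordinates (distinct, sorted): [6, 21, 29, 37, 43, 51, 55]

Fragments:
  [0,6): 6 bp
  [6,21): 15 bp
  [21,29): 8 bp
  [29,37): 8 bp
  [37,43): 6 bp
  [43,51): 8 bp
  [51,55): 4 bp
  [55,65): 10 bp

[4,6,6,8,8,8,10,15]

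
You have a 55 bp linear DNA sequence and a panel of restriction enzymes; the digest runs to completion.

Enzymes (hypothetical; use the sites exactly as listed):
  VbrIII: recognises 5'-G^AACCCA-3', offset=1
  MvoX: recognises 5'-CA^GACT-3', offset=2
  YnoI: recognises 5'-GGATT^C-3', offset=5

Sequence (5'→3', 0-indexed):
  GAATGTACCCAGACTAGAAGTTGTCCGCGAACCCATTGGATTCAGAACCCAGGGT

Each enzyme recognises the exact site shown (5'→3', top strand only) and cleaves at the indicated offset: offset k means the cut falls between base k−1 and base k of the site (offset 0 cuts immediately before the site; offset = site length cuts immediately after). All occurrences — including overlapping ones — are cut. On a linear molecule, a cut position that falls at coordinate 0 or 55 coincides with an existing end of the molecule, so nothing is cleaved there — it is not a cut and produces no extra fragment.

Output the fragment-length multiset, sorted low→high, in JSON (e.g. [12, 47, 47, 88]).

Site scan:
  VbrIII (GAACCCA, off=1): starts [28, 44] → cuts [29, 45]
  MvoX (CAGACT, off=2): starts [9] → cuts [11]
  YnoI (GGATTC, off=5): starts [37] → cuts [42]

Pooled cuts: [11, 29, 42, 45]

Fragments:
  [0,11): 11 bp
  [11,29): 18 bp
  [29,42): 13 bp
  [42,45): 3 bp
  [45,55): 10 bp

[3,10,11,13,18]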